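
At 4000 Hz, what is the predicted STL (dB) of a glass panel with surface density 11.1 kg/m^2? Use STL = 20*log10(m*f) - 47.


Mass law: STL = 20 * log10(m * f) - 47
  m * f = 11.1 * 4000 = 44400
  log10(44400) = 4.64738
  STL = 20 * 4.64738 - 47 = 92.9476 - 47 = 45.9 dB

45.9 dB


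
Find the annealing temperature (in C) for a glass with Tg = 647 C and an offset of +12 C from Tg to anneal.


The annealing temperature is Tg plus the offset:
  T_anneal = 647 + 12 = 659 C

659 C


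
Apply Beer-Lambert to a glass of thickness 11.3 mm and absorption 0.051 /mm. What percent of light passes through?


Beer-Lambert law: T = exp(-alpha * thickness)
  exponent = -0.051 * 11.3 = -0.5763
  T = exp(-0.5763) = 0.562
  Percentage = 0.562 * 100 = 56.2%

56.2%


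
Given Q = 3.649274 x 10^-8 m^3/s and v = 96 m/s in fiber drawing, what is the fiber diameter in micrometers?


Cross-sectional area from continuity:
  A = Q / v = 3.649274 x 10^-8 / 96 = 3.801327 x 10^-10 m^2
Diameter from circular cross-section:
  d = sqrt(4A / pi) * 10^6 (m -> um)
  d = sqrt(4 * 3.801327 x 10^-10 / pi) * 10^6 = 22.0 um

22.0 um


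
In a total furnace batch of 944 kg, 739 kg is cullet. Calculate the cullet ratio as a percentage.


Cullet ratio = (cullet mass / total batch mass) * 100
  Ratio = 739 / 944 * 100 = 78.28%

78.28%


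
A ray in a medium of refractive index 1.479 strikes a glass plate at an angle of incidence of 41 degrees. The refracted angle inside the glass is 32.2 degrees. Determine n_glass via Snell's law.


Apply Snell's law: n1 * sin(theta1) = n2 * sin(theta2)
  n2 = n1 * sin(theta1) / sin(theta2)
  sin(41) = 0.656059
  sin(32.2) = 0.532876
  n2 = 1.479 * 0.656059 / 0.532876 = 1.8209

1.8209


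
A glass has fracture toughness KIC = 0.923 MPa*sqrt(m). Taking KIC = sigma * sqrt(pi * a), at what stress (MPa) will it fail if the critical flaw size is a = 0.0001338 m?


Rearrange KIC = sigma * sqrt(pi * a):
  sigma = KIC / sqrt(pi * a)
  sqrt(pi * 0.0001338) = 0.020502
  sigma = 0.923 / 0.020502 = 45.02 MPa

45.02 MPa


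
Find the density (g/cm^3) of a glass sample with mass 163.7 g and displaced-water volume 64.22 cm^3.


Use the definition of density:
  rho = mass / volume
  rho = 163.7 / 64.22 = 2.549 g/cm^3

2.549 g/cm^3


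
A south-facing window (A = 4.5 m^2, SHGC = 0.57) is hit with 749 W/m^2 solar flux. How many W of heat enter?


Solar heat gain: Q = Area * SHGC * Irradiance
  Q = 4.5 * 0.57 * 749 = 1921.2 W

1921.2 W


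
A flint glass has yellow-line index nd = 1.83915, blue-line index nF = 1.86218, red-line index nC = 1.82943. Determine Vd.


Abbe number formula: Vd = (nd - 1) / (nF - nC)
  nd - 1 = 1.83915 - 1 = 0.83915
  nF - nC = 1.86218 - 1.82943 = 0.03275
  Vd = 0.83915 / 0.03275 = 25.62

25.62


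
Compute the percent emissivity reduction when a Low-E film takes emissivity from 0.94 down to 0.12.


Percentage reduction = (1 - coated/uncoated) * 100
  Ratio = 0.12 / 0.94 = 0.1277
  Reduction = (1 - 0.1277) * 100 = 87.2%

87.2%


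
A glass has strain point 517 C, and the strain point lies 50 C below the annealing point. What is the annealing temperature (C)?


T_anneal = T_strain + gap:
  T_anneal = 517 + 50 = 567 C

567 C


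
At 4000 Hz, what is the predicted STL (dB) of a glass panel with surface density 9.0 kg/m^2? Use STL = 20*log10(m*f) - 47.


Mass law: STL = 20 * log10(m * f) - 47
  m * f = 9.0 * 4000 = 36000
  log10(36000) = 4.5563
  STL = 20 * 4.5563 - 47 = 91.126 - 47 = 44.1 dB

44.1 dB


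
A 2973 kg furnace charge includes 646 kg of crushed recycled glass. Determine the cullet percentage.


Cullet ratio = (cullet mass / total batch mass) * 100
  Ratio = 646 / 2973 * 100 = 21.73%

21.73%


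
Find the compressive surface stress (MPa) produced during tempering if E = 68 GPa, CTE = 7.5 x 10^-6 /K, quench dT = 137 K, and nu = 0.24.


Tempering stress: sigma = E * alpha * dT / (1 - nu)
  E (MPa) = 68 * 1000 = 68000
  Numerator = 68000 * (7.5 x 10^-6) * 137 = 69.87
  Denominator = 1 - 0.24 = 0.76
  sigma = 69.87 / 0.76 = 91.9 MPa

91.9 MPa


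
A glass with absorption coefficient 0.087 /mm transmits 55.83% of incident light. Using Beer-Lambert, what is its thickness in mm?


Rearrange T = exp(-alpha * thickness):
  thickness = -ln(T) / alpha
  T = 55.83/100 = 0.5583
  ln(T) = -0.58286
  -ln(T) = 0.58286
  thickness = 0.58286 / 0.087 = 6.7 mm

6.7 mm


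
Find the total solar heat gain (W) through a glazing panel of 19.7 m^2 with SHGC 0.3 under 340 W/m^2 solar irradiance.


Solar heat gain: Q = Area * SHGC * Irradiance
  Q = 19.7 * 0.3 * 340 = 2009.4 W

2009.4 W


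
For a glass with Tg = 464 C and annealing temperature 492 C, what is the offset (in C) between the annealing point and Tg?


Offset = T_anneal - Tg:
  offset = 492 - 464 = 28 C

28 C


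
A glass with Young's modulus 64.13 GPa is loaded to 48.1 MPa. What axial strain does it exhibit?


Rearrange E = sigma / epsilon:
  epsilon = sigma / E
  E (MPa) = 64.13 * 1000 = 64130
  epsilon = 48.1 / 64130 = 0.00075

0.00075


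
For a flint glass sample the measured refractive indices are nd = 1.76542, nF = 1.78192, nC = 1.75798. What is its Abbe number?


Abbe number formula: Vd = (nd - 1) / (nF - nC)
  nd - 1 = 1.76542 - 1 = 0.76542
  nF - nC = 1.78192 - 1.75798 = 0.02394
  Vd = 0.76542 / 0.02394 = 31.97

31.97


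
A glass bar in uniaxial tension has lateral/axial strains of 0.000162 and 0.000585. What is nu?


Poisson's ratio: nu = lateral strain / axial strain
  nu = 0.000162 / 0.000585 = 0.2769

0.2769


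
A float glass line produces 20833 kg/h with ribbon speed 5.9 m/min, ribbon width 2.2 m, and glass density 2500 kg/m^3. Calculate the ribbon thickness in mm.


Ribbon cross-section from mass balance:
  Volume rate = throughput / density = 20833 / 2500 = 8.3332 m^3/h
  thickness = volume rate / (speed * 60 * width), i.e.
  thickness = throughput / (60 * speed * width * density) * 1000
  thickness = 20833 / (60 * 5.9 * 2.2 * 2500) * 1000 = 10.7 mm

10.7 mm


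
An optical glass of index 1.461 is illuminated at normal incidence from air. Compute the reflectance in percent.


Fresnel reflectance at normal incidence:
  R = ((n - 1)/(n + 1))^2
  (n - 1)/(n + 1) = (1.461 - 1)/(1.461 + 1) = 0.187322
  R = 0.187322^2 = 0.0350895
  R(%) = 0.0350895 * 100 = 3.509%

3.509%


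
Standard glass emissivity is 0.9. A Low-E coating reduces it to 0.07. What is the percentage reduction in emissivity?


Percentage reduction = (1 - coated/uncoated) * 100
  Ratio = 0.07 / 0.9 = 0.0778
  Reduction = (1 - 0.0778) * 100 = 92.2%

92.2%


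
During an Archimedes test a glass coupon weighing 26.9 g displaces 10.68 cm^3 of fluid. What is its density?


Use the definition of density:
  rho = mass / volume
  rho = 26.9 / 10.68 = 2.519 g/cm^3

2.519 g/cm^3


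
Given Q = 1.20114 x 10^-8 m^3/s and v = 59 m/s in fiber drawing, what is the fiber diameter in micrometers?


Cross-sectional area from continuity:
  A = Q / v = 1.20114 x 10^-8 / 59 = 2.035831 x 10^-10 m^2
Diameter from circular cross-section:
  d = sqrt(4A / pi) * 10^6 (m -> um)
  d = sqrt(4 * 2.035831 x 10^-10 / pi) * 10^6 = 16.1 um

16.1 um


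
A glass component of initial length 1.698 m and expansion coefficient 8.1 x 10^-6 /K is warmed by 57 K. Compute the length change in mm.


Thermal expansion formula: dL = alpha * L0 * dT
  dL = (8.1 x 10^-6) * 1.698 * 57 = 0.00078397 m
Convert to mm: 0.00078397 * 1000 = 0.784 mm

0.784 mm


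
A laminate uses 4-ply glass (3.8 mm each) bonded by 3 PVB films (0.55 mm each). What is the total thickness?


Total thickness = glass contribution + PVB contribution
  Glass: 4 * 3.8 = 15.2 mm
  PVB: 3 * 0.55 = 1.65 mm
  Total = 15.2 + 1.65 = 16.85 mm

16.85 mm


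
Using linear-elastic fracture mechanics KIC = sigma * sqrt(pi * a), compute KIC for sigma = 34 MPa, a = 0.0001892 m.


Fracture toughness: KIC = sigma * sqrt(pi * a)
  pi * a = pi * 0.0001892 = 0.000594389
  sqrt(pi * a) = 0.02438
  KIC = 34 * 0.02438 = 0.829 MPa*sqrt(m)

0.829 MPa*sqrt(m)


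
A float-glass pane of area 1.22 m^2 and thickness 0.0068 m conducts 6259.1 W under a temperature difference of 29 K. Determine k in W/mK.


Fourier's law rearranged: k = Q * t / (A * dT)
  Numerator = 6259.1 * 0.0068 = 42.56188
  Denominator = 1.22 * 29 = 35.38
  k = 42.56188 / 35.38 = 1.203 W/mK

1.203 W/mK


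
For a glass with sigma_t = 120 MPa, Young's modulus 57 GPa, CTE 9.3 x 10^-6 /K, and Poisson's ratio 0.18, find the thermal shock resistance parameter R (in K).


Thermal shock resistance: R = sigma * (1 - nu) / (E * alpha)
  Numerator = 120 * (1 - 0.18) = 98.4
  Denominator = 57 * 1000 * (9.3 x 10^-6) = 0.5301
  R = 98.4 / 0.5301 = 185.6 K

185.6 K


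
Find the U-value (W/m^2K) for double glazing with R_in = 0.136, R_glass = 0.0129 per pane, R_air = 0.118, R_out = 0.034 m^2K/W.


Total thermal resistance (series):
  R_total = R_in + R_glass + R_air + R_glass + R_out
  R_total = 0.136 + 0.0129 + 0.118 + 0.0129 + 0.034 = 0.3138 m^2K/W
U-value = 1 / R_total = 1 / 0.3138 = 3.187 W/m^2K

3.187 W/m^2K


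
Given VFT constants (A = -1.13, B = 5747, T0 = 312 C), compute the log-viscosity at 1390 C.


VFT equation: log(eta) = A + B / (T - T0)
  T - T0 = 1390 - 312 = 1078
  B / (T - T0) = 5747 / 1078 = 5.331
  log(eta) = -1.13 + 5.331 = 4.201

4.201


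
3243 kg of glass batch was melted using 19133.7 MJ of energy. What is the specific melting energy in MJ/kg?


Rearrange E = m * s for s:
  s = E / m
  s = 19133.7 / 3243 = 5.9 MJ/kg

5.9 MJ/kg


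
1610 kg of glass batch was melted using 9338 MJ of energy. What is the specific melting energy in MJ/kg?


Rearrange E = m * s for s:
  s = E / m
  s = 9338 / 1610 = 5.8 MJ/kg

5.8 MJ/kg


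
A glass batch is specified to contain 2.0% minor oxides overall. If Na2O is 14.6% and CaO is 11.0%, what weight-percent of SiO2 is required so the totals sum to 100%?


Known pieces sum to 100%:
  SiO2 = 100 - (others + Na2O + CaO)
  SiO2 = 100 - (2.0 + 14.6 + 11.0) = 72.4%

72.4%


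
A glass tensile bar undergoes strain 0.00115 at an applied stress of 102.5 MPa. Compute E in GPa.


Young's modulus: E = stress / strain
  E = 102.5 MPa / 0.00115 = 89130.43 MPa
Convert to GPa: 89130.43 / 1000 = 89.13 GPa

89.13 GPa


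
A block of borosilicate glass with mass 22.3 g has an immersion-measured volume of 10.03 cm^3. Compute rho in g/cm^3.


Use the definition of density:
  rho = mass / volume
  rho = 22.3 / 10.03 = 2.223 g/cm^3

2.223 g/cm^3


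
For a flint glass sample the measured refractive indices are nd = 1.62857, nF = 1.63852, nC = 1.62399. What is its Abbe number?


Abbe number formula: Vd = (nd - 1) / (nF - nC)
  nd - 1 = 1.62857 - 1 = 0.62857
  nF - nC = 1.63852 - 1.62399 = 0.01453
  Vd = 0.62857 / 0.01453 = 43.26

43.26


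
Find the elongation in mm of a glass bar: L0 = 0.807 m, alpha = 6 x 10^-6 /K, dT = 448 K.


Thermal expansion formula: dL = alpha * L0 * dT
  dL = (6 x 10^-6) * 0.807 * 448 = 0.00216922 m
Convert to mm: 0.00216922 * 1000 = 2.1692 mm

2.1692 mm


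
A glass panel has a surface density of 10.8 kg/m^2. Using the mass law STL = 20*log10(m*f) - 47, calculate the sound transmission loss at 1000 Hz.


Mass law: STL = 20 * log10(m * f) - 47
  m * f = 10.8 * 1000 = 10800
  log10(10800) = 4.03342
  STL = 20 * 4.03342 - 47 = 80.6684 - 47 = 33.7 dB

33.7 dB


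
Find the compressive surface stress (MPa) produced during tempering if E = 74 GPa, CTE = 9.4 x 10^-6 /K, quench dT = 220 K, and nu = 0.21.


Tempering stress: sigma = E * alpha * dT / (1 - nu)
  E (MPa) = 74 * 1000 = 74000
  Numerator = 74000 * (9.4 x 10^-6) * 220 = 153.032
  Denominator = 1 - 0.21 = 0.79
  sigma = 153.032 / 0.79 = 193.7 MPa

193.7 MPa


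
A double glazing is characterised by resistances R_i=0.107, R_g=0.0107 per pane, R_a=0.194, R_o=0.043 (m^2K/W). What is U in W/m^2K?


Total thermal resistance (series):
  R_total = R_in + R_glass + R_air + R_glass + R_out
  R_total = 0.107 + 0.0107 + 0.194 + 0.0107 + 0.043 = 0.3654 m^2K/W
U-value = 1 / R_total = 1 / 0.3654 = 2.737 W/m^2K

2.737 W/m^2K


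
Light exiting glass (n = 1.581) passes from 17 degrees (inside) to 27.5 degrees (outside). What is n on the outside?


Apply Snell's law: n1 * sin(theta1) = n2 * sin(theta2)
  n2 = n1 * sin(theta1) / sin(theta2)
  sin(17) = 0.292372
  sin(27.5) = 0.461749
  n2 = 1.581 * 0.292372 / 0.461749 = 1.0011

1.0011


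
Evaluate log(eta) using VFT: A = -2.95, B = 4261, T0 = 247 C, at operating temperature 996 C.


VFT equation: log(eta) = A + B / (T - T0)
  T - T0 = 996 - 247 = 749
  B / (T - T0) = 4261 / 749 = 5.689
  log(eta) = -2.95 + 5.689 = 2.739

2.739


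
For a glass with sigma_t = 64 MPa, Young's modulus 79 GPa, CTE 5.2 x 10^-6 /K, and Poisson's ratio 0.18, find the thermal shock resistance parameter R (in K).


Thermal shock resistance: R = sigma * (1 - nu) / (E * alpha)
  Numerator = 64 * (1 - 0.18) = 52.48
  Denominator = 79 * 1000 * (5.2 x 10^-6) = 0.4108
  R = 52.48 / 0.4108 = 127.8 K

127.8 K


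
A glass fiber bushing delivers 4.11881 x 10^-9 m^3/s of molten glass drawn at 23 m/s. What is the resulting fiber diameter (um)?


Cross-sectional area from continuity:
  A = Q / v = 4.11881 x 10^-9 / 23 = 1.790787 x 10^-10 m^2
Diameter from circular cross-section:
  d = sqrt(4A / pi) * 10^6 (m -> um)
  d = sqrt(4 * 1.790787 x 10^-10 / pi) * 10^6 = 15.1 um

15.1 um


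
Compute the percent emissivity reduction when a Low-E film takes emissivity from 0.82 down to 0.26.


Percentage reduction = (1 - coated/uncoated) * 100
  Ratio = 0.26 / 0.82 = 0.3171
  Reduction = (1 - 0.3171) * 100 = 68.3%

68.3%


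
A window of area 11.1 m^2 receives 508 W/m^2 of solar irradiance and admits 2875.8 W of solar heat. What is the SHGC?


Rearrange Q = Area * SHGC * Irradiance:
  SHGC = Q / (Area * Irradiance)
  SHGC = 2875.8 / (11.1 * 508) = 0.51

0.51


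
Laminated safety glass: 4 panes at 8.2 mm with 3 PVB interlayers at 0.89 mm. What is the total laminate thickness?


Total thickness = glass contribution + PVB contribution
  Glass: 4 * 8.2 = 32.8 mm
  PVB: 3 * 0.89 = 2.67 mm
  Total = 32.8 + 2.67 = 35.47 mm

35.47 mm


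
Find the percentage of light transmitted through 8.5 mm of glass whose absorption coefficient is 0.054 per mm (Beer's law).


Beer-Lambert law: T = exp(-alpha * thickness)
  exponent = -0.054 * 8.5 = -0.459
  T = exp(-0.459) = 0.6319
  Percentage = 0.6319 * 100 = 63.19%

63.19%


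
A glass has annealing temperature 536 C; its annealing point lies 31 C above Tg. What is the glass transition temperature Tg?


Rearrange T_anneal = Tg + offset for Tg:
  Tg = T_anneal - offset = 536 - 31 = 505 C

505 C


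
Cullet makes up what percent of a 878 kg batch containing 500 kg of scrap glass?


Cullet ratio = (cullet mass / total batch mass) * 100
  Ratio = 500 / 878 * 100 = 56.95%

56.95%


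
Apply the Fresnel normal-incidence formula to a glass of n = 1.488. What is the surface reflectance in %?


Fresnel reflectance at normal incidence:
  R = ((n - 1)/(n + 1))^2
  (n - 1)/(n + 1) = (1.488 - 1)/(1.488 + 1) = 0.196141
  R = 0.196141^2 = 0.0384713
  R(%) = 0.0384713 * 100 = 3.847%

3.847%


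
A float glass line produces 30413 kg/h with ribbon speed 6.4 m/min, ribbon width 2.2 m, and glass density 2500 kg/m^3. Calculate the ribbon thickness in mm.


Ribbon cross-section from mass balance:
  Volume rate = throughput / density = 30413 / 2500 = 12.1652 m^3/h
  thickness = volume rate / (speed * 60 * width), i.e.
  thickness = throughput / (60 * speed * width * density) * 1000
  thickness = 30413 / (60 * 6.4 * 2.2 * 2500) * 1000 = 14.4 mm

14.4 mm


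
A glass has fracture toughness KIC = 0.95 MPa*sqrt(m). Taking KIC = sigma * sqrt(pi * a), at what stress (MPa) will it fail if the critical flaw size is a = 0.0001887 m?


Rearrange KIC = sigma * sqrt(pi * a):
  sigma = KIC / sqrt(pi * a)
  sqrt(pi * 0.0001887) = 0.024348
  sigma = 0.95 / 0.024348 = 39.02 MPa

39.02 MPa


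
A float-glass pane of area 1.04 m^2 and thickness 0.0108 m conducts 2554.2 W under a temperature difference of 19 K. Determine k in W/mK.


Fourier's law rearranged: k = Q * t / (A * dT)
  Numerator = 2554.2 * 0.0108 = 27.58536
  Denominator = 1.04 * 19 = 19.76
  k = 27.58536 / 19.76 = 1.396 W/mK

1.396 W/mK


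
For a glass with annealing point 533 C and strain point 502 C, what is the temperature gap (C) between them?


Gap = T_anneal - T_strain:
  gap = 533 - 502 = 31 C

31 C


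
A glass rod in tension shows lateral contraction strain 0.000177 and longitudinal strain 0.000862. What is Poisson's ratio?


Poisson's ratio: nu = lateral strain / axial strain
  nu = 0.000177 / 0.000862 = 0.2053

0.2053


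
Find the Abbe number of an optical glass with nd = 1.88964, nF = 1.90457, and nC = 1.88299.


Abbe number formula: Vd = (nd - 1) / (nF - nC)
  nd - 1 = 1.88964 - 1 = 0.88964
  nF - nC = 1.90457 - 1.88299 = 0.02158
  Vd = 0.88964 / 0.02158 = 41.23

41.23


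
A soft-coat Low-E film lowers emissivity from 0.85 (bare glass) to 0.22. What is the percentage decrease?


Percentage reduction = (1 - coated/uncoated) * 100
  Ratio = 0.22 / 0.85 = 0.2588
  Reduction = (1 - 0.2588) * 100 = 74.1%

74.1%


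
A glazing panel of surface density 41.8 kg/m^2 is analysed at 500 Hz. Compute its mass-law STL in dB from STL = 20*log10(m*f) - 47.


Mass law: STL = 20 * log10(m * f) - 47
  m * f = 41.8 * 500 = 20900
  log10(20900) = 4.32015
  STL = 20 * 4.32015 - 47 = 86.403 - 47 = 39.4 dB

39.4 dB


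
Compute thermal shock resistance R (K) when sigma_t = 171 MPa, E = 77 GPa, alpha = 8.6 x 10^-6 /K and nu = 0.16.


Thermal shock resistance: R = sigma * (1 - nu) / (E * alpha)
  Numerator = 171 * (1 - 0.16) = 143.64
  Denominator = 77 * 1000 * (8.6 x 10^-6) = 0.6622
  R = 143.64 / 0.6622 = 216.9 K

216.9 K


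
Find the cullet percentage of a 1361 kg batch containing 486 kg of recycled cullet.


Cullet ratio = (cullet mass / total batch mass) * 100
  Ratio = 486 / 1361 * 100 = 35.71%

35.71%


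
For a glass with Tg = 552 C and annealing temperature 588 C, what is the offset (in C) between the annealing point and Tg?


Offset = T_anneal - Tg:
  offset = 588 - 552 = 36 C

36 C


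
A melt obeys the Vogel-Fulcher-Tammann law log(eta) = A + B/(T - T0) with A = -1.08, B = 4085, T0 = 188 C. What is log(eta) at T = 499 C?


VFT equation: log(eta) = A + B / (T - T0)
  T - T0 = 499 - 188 = 311
  B / (T - T0) = 4085 / 311 = 13.135
  log(eta) = -1.08 + 13.135 = 12.055

12.055


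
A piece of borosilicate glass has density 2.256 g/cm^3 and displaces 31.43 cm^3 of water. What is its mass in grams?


Rearrange rho = m / V:
  m = rho * V
  m = 2.256 * 31.43 = 70.906 g

70.906 g


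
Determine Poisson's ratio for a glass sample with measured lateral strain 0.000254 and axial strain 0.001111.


Poisson's ratio: nu = lateral strain / axial strain
  nu = 0.000254 / 0.001111 = 0.2286

0.2286


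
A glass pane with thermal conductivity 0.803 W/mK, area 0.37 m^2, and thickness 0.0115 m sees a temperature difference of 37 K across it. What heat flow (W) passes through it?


Fourier's law: Q = k * A * dT / t
  Q = 0.803 * 0.37 * 37 / 0.0115
  Q = 10.99307 / 0.0115 = 955.9 W

955.9 W


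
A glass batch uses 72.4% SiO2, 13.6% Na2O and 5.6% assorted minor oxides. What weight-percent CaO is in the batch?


Pieces sum to 100%:
  CaO = 100 - (SiO2 + Na2O + others)
  CaO = 100 - (72.4 + 13.6 + 5.6) = 8.4%

8.4%


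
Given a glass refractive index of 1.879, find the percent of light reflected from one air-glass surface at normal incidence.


Fresnel reflectance at normal incidence:
  R = ((n - 1)/(n + 1))^2
  (n - 1)/(n + 1) = (1.879 - 1)/(1.879 + 1) = 0.305314
  R = 0.305314^2 = 0.0932166
  R(%) = 0.0932166 * 100 = 9.322%

9.322%


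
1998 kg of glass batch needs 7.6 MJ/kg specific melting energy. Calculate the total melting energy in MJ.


Total energy = mass * specific energy
  E = 1998 * 7.6 = 15184.8 MJ

15184.8 MJ


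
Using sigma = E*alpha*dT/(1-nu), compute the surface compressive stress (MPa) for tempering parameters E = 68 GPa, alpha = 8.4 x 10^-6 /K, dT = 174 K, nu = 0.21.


Tempering stress: sigma = E * alpha * dT / (1 - nu)
  E (MPa) = 68 * 1000 = 68000
  Numerator = 68000 * (8.4 x 10^-6) * 174 = 99.3888
  Denominator = 1 - 0.21 = 0.79
  sigma = 99.3888 / 0.79 = 125.8 MPa

125.8 MPa


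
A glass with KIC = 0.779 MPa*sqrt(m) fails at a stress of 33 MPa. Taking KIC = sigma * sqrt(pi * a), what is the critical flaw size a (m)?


Rearrange KIC = sigma * sqrt(pi * a):
  sqrt(pi * a) = KIC / sigma
  sqrt(pi * a) = 0.779 / 33 = 0.023606
  a = (KIC / sigma)^2 / pi
  a = 0.023606^2 / pi = 0.0001774 m

0.0001774 m


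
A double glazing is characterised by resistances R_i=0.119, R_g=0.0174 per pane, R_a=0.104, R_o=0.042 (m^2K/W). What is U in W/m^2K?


Total thermal resistance (series):
  R_total = R_in + R_glass + R_air + R_glass + R_out
  R_total = 0.119 + 0.0174 + 0.104 + 0.0174 + 0.042 = 0.2998 m^2K/W
U-value = 1 / R_total = 1 / 0.2998 = 3.336 W/m^2K

3.336 W/m^2K


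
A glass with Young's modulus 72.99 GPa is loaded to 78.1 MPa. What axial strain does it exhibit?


Rearrange E = sigma / epsilon:
  epsilon = sigma / E
  E (MPa) = 72.99 * 1000 = 72990
  epsilon = 78.1 / 72990 = 0.00107

0.00107


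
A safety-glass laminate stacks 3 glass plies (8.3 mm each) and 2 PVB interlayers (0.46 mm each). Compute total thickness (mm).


Total thickness = glass contribution + PVB contribution
  Glass: 3 * 8.3 = 24.9 mm
  PVB: 2 * 0.46 = 0.92 mm
  Total = 24.9 + 0.92 = 25.82 mm

25.82 mm


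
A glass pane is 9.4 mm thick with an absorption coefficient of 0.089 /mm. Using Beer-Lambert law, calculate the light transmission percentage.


Beer-Lambert law: T = exp(-alpha * thickness)
  exponent = -0.089 * 9.4 = -0.8366
  T = exp(-0.8366) = 0.4332
  Percentage = 0.4332 * 100 = 43.32%

43.32%


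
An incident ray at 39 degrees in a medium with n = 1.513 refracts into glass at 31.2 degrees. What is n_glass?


Apply Snell's law: n1 * sin(theta1) = n2 * sin(theta2)
  n2 = n1 * sin(theta1) / sin(theta2)
  sin(39) = 0.62932
  sin(31.2) = 0.518027
  n2 = 1.513 * 0.62932 / 0.518027 = 1.8381

1.8381


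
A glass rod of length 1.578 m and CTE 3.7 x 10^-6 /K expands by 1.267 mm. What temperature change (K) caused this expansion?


Rearrange dL = alpha * L0 * dT for dT:
  dT = dL / (alpha * L0)
  dL (m) = 1.267 / 1000 = 0.001267
  dT = 0.001267 / ((3.7 x 10^-6) * 1.578) = 217.0 K

217.0 K


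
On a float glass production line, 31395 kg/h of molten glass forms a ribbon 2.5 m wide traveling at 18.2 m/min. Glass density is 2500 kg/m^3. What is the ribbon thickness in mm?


Ribbon cross-section from mass balance:
  Volume rate = throughput / density = 31395 / 2500 = 12.558 m^3/h
  thickness = volume rate / (speed * 60 * width), i.e.
  thickness = throughput / (60 * speed * width * density) * 1000
  thickness = 31395 / (60 * 18.2 * 2.5 * 2500) * 1000 = 4.6 mm

4.6 mm


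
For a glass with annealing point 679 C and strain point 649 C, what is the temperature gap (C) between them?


Gap = T_anneal - T_strain:
  gap = 679 - 649 = 30 C

30 C


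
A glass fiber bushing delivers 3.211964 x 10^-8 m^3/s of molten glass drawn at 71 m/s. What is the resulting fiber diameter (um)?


Cross-sectional area from continuity:
  A = Q / v = 3.211964 x 10^-8 / 71 = 4.523893 x 10^-10 m^2
Diameter from circular cross-section:
  d = sqrt(4A / pi) * 10^6 (m -> um)
  d = sqrt(4 * 4.523893 x 10^-10 / pi) * 10^6 = 24.0 um

24.0 um


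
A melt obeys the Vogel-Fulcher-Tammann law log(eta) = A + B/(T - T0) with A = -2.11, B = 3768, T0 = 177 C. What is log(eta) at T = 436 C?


VFT equation: log(eta) = A + B / (T - T0)
  T - T0 = 436 - 177 = 259
  B / (T - T0) = 3768 / 259 = 14.548
  log(eta) = -2.11 + 14.548 = 12.438

12.438


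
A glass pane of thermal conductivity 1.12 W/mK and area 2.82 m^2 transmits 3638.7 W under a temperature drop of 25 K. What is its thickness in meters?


Fourier's law: t = k * A * dT / Q
  t = 1.12 * 2.82 * 25 / 3638.7
  t = 78.96 / 3638.7 = 0.0217 m

0.0217 m


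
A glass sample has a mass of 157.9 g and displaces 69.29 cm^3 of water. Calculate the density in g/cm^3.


Use the definition of density:
  rho = mass / volume
  rho = 157.9 / 69.29 = 2.279 g/cm^3

2.279 g/cm^3


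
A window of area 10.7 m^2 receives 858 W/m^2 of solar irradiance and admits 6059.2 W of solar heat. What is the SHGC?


Rearrange Q = Area * SHGC * Irradiance:
  SHGC = Q / (Area * Irradiance)
  SHGC = 6059.2 / (10.7 * 858) = 0.66

0.66


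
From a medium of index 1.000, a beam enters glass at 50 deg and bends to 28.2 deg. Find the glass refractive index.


Apply Snell's law: n1 * sin(theta1) = n2 * sin(theta2)
  n2 = n1 * sin(theta1) / sin(theta2)
  sin(50) = 0.766044
  sin(28.2) = 0.472551
  n2 = 1.000 * 0.766044 / 0.472551 = 1.6211

1.6211


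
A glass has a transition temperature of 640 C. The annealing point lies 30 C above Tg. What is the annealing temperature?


The annealing temperature is Tg plus the offset:
  T_anneal = 640 + 30 = 670 C

670 C


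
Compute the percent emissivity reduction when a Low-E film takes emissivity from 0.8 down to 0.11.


Percentage reduction = (1 - coated/uncoated) * 100
  Ratio = 0.11 / 0.8 = 0.1375
  Reduction = (1 - 0.1375) * 100 = 86.2%

86.2%


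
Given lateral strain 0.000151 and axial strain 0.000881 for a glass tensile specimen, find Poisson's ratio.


Poisson's ratio: nu = lateral strain / axial strain
  nu = 0.000151 / 0.000881 = 0.1714

0.1714


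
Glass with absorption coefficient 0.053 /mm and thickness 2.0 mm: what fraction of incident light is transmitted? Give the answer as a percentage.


Beer-Lambert law: T = exp(-alpha * thickness)
  exponent = -0.053 * 2.0 = -0.106
  T = exp(-0.106) = 0.8994
  Percentage = 0.8994 * 100 = 89.94%

89.94%


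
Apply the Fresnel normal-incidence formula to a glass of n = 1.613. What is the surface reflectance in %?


Fresnel reflectance at normal incidence:
  R = ((n - 1)/(n + 1))^2
  (n - 1)/(n + 1) = (1.613 - 1)/(1.613 + 1) = 0.234596
  R = 0.234596^2 = 0.0550353
  R(%) = 0.0550353 * 100 = 5.504%

5.504%


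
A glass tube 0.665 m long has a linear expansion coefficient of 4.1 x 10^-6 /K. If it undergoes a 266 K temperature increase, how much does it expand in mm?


Thermal expansion formula: dL = alpha * L0 * dT
  dL = (4.1 x 10^-6) * 0.665 * 266 = 0.00072525 m
Convert to mm: 0.00072525 * 1000 = 0.7252 mm

0.7252 mm


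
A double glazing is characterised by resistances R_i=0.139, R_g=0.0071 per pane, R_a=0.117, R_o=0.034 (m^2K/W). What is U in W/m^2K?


Total thermal resistance (series):
  R_total = R_in + R_glass + R_air + R_glass + R_out
  R_total = 0.139 + 0.0071 + 0.117 + 0.0071 + 0.034 = 0.3042 m^2K/W
U-value = 1 / R_total = 1 / 0.3042 = 3.287 W/m^2K

3.287 W/m^2K


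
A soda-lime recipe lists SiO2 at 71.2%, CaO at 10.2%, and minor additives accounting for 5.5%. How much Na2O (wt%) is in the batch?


Pieces sum to 100%:
  Na2O = 100 - (SiO2 + CaO + others)
  Na2O = 100 - (71.2 + 10.2 + 5.5) = 13.1%

13.1%


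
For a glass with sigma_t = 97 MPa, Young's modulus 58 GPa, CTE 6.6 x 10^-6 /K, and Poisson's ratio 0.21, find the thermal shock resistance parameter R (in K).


Thermal shock resistance: R = sigma * (1 - nu) / (E * alpha)
  Numerator = 97 * (1 - 0.21) = 76.63
  Denominator = 58 * 1000 * (6.6 x 10^-6) = 0.3828
  R = 76.63 / 0.3828 = 200.2 K

200.2 K


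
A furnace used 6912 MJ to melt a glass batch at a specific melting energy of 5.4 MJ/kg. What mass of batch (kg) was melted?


Rearrange E = m * s for m:
  m = E / s
  m = 6912 / 5.4 = 1280.0 kg

1280.0 kg


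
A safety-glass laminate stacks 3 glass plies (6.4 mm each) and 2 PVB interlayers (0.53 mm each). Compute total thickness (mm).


Total thickness = glass contribution + PVB contribution
  Glass: 3 * 6.4 = 19.2 mm
  PVB: 2 * 0.53 = 1.06 mm
  Total = 19.2 + 1.06 = 20.26 mm

20.26 mm


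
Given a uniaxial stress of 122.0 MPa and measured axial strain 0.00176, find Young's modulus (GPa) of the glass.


Young's modulus: E = stress / strain
  E = 122.0 MPa / 0.00176 = 69318.18 MPa
Convert to GPa: 69318.18 / 1000 = 69.32 GPa

69.32 GPa


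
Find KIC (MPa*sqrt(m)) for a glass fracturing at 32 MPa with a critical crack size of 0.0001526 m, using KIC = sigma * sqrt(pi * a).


Fracture toughness: KIC = sigma * sqrt(pi * a)
  pi * a = pi * 0.0001526 = 0.000479407
  sqrt(pi * a) = 0.021895
  KIC = 32 * 0.021895 = 0.701 MPa*sqrt(m)

0.701 MPa*sqrt(m)


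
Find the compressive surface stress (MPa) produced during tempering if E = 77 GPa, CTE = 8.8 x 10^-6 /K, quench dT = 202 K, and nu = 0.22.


Tempering stress: sigma = E * alpha * dT / (1 - nu)
  E (MPa) = 77 * 1000 = 77000
  Numerator = 77000 * (8.8 x 10^-6) * 202 = 136.8752
  Denominator = 1 - 0.22 = 0.78
  sigma = 136.8752 / 0.78 = 175.5 MPa

175.5 MPa


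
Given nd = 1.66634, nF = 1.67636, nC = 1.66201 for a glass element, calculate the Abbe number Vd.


Abbe number formula: Vd = (nd - 1) / (nF - nC)
  nd - 1 = 1.66634 - 1 = 0.66634
  nF - nC = 1.67636 - 1.66201 = 0.01435
  Vd = 0.66634 / 0.01435 = 46.43

46.43


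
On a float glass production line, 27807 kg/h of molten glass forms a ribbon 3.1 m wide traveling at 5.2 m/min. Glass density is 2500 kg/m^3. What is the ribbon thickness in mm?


Ribbon cross-section from mass balance:
  Volume rate = throughput / density = 27807 / 2500 = 11.1228 m^3/h
  thickness = volume rate / (speed * 60 * width), i.e.
  thickness = throughput / (60 * speed * width * density) * 1000
  thickness = 27807 / (60 * 5.2 * 3.1 * 2500) * 1000 = 11.5 mm

11.5 mm


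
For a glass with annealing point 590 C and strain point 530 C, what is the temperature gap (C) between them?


Gap = T_anneal - T_strain:
  gap = 590 - 530 = 60 C

60 C


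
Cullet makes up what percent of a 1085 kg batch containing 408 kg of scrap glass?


Cullet ratio = (cullet mass / total batch mass) * 100
  Ratio = 408 / 1085 * 100 = 37.6%

37.6%


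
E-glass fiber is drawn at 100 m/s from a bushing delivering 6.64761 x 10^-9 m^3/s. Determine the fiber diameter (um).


Cross-sectional area from continuity:
  A = Q / v = 6.64761 x 10^-9 / 100 = 6.64761 x 10^-11 m^2
Diameter from circular cross-section:
  d = sqrt(4A / pi) * 10^6 (m -> um)
  d = sqrt(4 * 6.64761 x 10^-11 / pi) * 10^6 = 9.2 um

9.2 um


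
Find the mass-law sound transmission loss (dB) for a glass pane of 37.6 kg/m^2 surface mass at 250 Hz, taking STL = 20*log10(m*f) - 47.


Mass law: STL = 20 * log10(m * f) - 47
  m * f = 37.6 * 250 = 9400
  log10(9400) = 3.97313
  STL = 20 * 3.97313 - 47 = 79.4626 - 47 = 32.5 dB

32.5 dB


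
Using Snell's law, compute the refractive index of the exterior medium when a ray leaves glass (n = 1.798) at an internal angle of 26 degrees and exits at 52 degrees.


Apply Snell's law: n1 * sin(theta1) = n2 * sin(theta2)
  n2 = n1 * sin(theta1) / sin(theta2)
  sin(26) = 0.438371
  sin(52) = 0.788011
  n2 = 1.798 * 0.438371 / 0.788011 = 1.0002

1.0002


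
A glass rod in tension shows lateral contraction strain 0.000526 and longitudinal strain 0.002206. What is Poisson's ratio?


Poisson's ratio: nu = lateral strain / axial strain
  nu = 0.000526 / 0.002206 = 0.2384

0.2384


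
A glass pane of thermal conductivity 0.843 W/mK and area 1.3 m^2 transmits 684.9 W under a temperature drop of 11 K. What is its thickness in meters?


Fourier's law: t = k * A * dT / Q
  t = 0.843 * 1.3 * 11 / 684.9
  t = 12.0549 / 684.9 = 0.0176 m

0.0176 m


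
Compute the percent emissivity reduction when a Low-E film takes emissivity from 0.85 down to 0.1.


Percentage reduction = (1 - coated/uncoated) * 100
  Ratio = 0.1 / 0.85 = 0.1176
  Reduction = (1 - 0.1176) * 100 = 88.2%

88.2%


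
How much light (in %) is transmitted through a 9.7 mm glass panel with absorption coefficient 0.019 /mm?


Beer-Lambert law: T = exp(-alpha * thickness)
  exponent = -0.019 * 9.7 = -0.1843
  T = exp(-0.1843) = 0.8317
  Percentage = 0.8317 * 100 = 83.17%

83.17%


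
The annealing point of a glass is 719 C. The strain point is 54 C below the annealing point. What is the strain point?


Strain point = annealing point - difference:
  T_strain = 719 - 54 = 665 C

665 C


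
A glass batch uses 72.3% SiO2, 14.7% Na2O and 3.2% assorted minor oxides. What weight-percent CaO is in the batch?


Pieces sum to 100%:
  CaO = 100 - (SiO2 + Na2O + others)
  CaO = 100 - (72.3 + 14.7 + 3.2) = 9.8%

9.8%


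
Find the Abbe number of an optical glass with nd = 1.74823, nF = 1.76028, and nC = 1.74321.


Abbe number formula: Vd = (nd - 1) / (nF - nC)
  nd - 1 = 1.74823 - 1 = 0.74823
  nF - nC = 1.76028 - 1.74321 = 0.01707
  Vd = 0.74823 / 0.01707 = 43.83

43.83


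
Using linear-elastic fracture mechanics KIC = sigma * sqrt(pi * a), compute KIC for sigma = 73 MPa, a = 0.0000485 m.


Fracture toughness: KIC = sigma * sqrt(pi * a)
  pi * a = pi * 0.0000485 = 0.000152367
  sqrt(pi * a) = 0.012344
  KIC = 73 * 0.012344 = 0.901 MPa*sqrt(m)

0.901 MPa*sqrt(m)


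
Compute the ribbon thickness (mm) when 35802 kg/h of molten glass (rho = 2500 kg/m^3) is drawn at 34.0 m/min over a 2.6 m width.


Ribbon cross-section from mass balance:
  Volume rate = throughput / density = 35802 / 2500 = 14.3208 m^3/h
  thickness = volume rate / (speed * 60 * width), i.e.
  thickness = throughput / (60 * speed * width * density) * 1000
  thickness = 35802 / (60 * 34.0 * 2.6 * 2500) * 1000 = 2.7 mm

2.7 mm


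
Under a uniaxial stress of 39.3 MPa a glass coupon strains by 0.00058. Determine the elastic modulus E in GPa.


Young's modulus: E = stress / strain
  E = 39.3 MPa / 0.00058 = 67758.62 MPa
Convert to GPa: 67758.62 / 1000 = 67.76 GPa

67.76 GPa


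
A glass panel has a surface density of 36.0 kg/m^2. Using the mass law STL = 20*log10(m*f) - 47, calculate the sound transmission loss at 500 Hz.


Mass law: STL = 20 * log10(m * f) - 47
  m * f = 36.0 * 500 = 18000
  log10(18000) = 4.25527
  STL = 20 * 4.25527 - 47 = 85.1054 - 47 = 38.1 dB

38.1 dB


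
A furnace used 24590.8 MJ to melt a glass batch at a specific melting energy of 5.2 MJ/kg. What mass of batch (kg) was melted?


Rearrange E = m * s for m:
  m = E / s
  m = 24590.8 / 5.2 = 4729.0 kg

4729.0 kg


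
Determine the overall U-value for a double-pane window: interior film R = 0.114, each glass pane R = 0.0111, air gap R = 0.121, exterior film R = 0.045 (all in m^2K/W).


Total thermal resistance (series):
  R_total = R_in + R_glass + R_air + R_glass + R_out
  R_total = 0.114 + 0.0111 + 0.121 + 0.0111 + 0.045 = 0.3022 m^2K/W
U-value = 1 / R_total = 1 / 0.3022 = 3.309 W/m^2K

3.309 W/m^2K


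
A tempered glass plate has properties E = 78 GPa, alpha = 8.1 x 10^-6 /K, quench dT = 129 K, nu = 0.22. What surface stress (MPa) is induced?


Tempering stress: sigma = E * alpha * dT / (1 - nu)
  E (MPa) = 78 * 1000 = 78000
  Numerator = 78000 * (8.1 x 10^-6) * 129 = 81.5022
  Denominator = 1 - 0.22 = 0.78
  sigma = 81.5022 / 0.78 = 104.5 MPa

104.5 MPa


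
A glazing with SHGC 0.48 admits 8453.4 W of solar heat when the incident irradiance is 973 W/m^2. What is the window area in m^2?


Rearrange Q = Area * SHGC * Irradiance:
  Area = Q / (SHGC * Irradiance)
  Area = 8453.4 / (0.48 * 973) = 18.1 m^2

18.1 m^2


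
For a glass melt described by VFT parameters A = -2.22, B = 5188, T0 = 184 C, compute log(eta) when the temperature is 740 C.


VFT equation: log(eta) = A + B / (T - T0)
  T - T0 = 740 - 184 = 556
  B / (T - T0) = 5188 / 556 = 9.331
  log(eta) = -2.22 + 9.331 = 7.111

7.111


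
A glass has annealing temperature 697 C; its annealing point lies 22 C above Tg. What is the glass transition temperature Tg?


Rearrange T_anneal = Tg + offset for Tg:
  Tg = T_anneal - offset = 697 - 22 = 675 C

675 C


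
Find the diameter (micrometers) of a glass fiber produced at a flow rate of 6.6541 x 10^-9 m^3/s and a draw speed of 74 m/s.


Cross-sectional area from continuity:
  A = Q / v = 6.6541 x 10^-9 / 74 = 8.992027 x 10^-11 m^2
Diameter from circular cross-section:
  d = sqrt(4A / pi) * 10^6 (m -> um)
  d = sqrt(4 * 8.992027 x 10^-11 / pi) * 10^6 = 10.7 um

10.7 um


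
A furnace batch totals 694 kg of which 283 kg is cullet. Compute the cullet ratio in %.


Cullet ratio = (cullet mass / total batch mass) * 100
  Ratio = 283 / 694 * 100 = 40.78%

40.78%


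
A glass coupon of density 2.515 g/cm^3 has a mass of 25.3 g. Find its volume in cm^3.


Rearrange rho = m / V:
  V = m / rho
  V = 25.3 / 2.515 = 10.06 cm^3

10.06 cm^3


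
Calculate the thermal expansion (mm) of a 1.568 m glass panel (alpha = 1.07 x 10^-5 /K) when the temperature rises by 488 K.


Thermal expansion formula: dL = alpha * L0 * dT
  dL = (1.07 x 10^-5) * 1.568 * 488 = 0.00818747 m
Convert to mm: 0.00818747 * 1000 = 8.1875 mm

8.1875 mm


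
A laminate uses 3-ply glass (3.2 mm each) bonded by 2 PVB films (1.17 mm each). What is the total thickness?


Total thickness = glass contribution + PVB contribution
  Glass: 3 * 3.2 = 9.6 mm
  PVB: 2 * 1.17 = 2.34 mm
  Total = 9.6 + 2.34 = 11.94 mm

11.94 mm


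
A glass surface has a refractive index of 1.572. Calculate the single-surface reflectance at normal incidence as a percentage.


Fresnel reflectance at normal incidence:
  R = ((n - 1)/(n + 1))^2
  (n - 1)/(n + 1) = (1.572 - 1)/(1.572 + 1) = 0.222395
  R = 0.222395^2 = 0.0494595
  R(%) = 0.0494595 * 100 = 4.946%

4.946%


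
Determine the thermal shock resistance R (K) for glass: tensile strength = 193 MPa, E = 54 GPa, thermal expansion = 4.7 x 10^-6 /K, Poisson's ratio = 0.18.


Thermal shock resistance: R = sigma * (1 - nu) / (E * alpha)
  Numerator = 193 * (1 - 0.18) = 158.26
  Denominator = 54 * 1000 * (4.7 x 10^-6) = 0.2538
  R = 158.26 / 0.2538 = 623.6 K

623.6 K


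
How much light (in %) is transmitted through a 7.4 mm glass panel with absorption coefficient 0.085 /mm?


Beer-Lambert law: T = exp(-alpha * thickness)
  exponent = -0.085 * 7.4 = -0.629
  T = exp(-0.629) = 0.5331
  Percentage = 0.5331 * 100 = 53.31%

53.31%


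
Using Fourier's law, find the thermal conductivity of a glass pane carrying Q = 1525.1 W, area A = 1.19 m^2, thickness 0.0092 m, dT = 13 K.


Fourier's law rearranged: k = Q * t / (A * dT)
  Numerator = 1525.1 * 0.0092 = 14.03092
  Denominator = 1.19 * 13 = 15.47
  k = 14.03092 / 15.47 = 0.907 W/mK

0.907 W/mK


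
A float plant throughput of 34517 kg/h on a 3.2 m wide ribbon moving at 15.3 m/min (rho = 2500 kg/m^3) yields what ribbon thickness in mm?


Ribbon cross-section from mass balance:
  Volume rate = throughput / density = 34517 / 2500 = 13.8068 m^3/h
  thickness = volume rate / (speed * 60 * width), i.e.
  thickness = throughput / (60 * speed * width * density) * 1000
  thickness = 34517 / (60 * 15.3 * 3.2 * 2500) * 1000 = 4.7 mm

4.7 mm


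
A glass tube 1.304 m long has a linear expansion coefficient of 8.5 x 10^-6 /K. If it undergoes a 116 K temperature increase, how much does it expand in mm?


Thermal expansion formula: dL = alpha * L0 * dT
  dL = (8.5 x 10^-6) * 1.304 * 116 = 0.00128574 m
Convert to mm: 0.00128574 * 1000 = 1.2857 mm

1.2857 mm


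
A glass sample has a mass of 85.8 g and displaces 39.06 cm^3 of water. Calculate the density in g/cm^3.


Use the definition of density:
  rho = mass / volume
  rho = 85.8 / 39.06 = 2.197 g/cm^3

2.197 g/cm^3


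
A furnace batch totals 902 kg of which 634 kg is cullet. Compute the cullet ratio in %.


Cullet ratio = (cullet mass / total batch mass) * 100
  Ratio = 634 / 902 * 100 = 70.29%

70.29%


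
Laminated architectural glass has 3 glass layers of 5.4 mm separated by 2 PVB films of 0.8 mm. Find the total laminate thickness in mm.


Total thickness = glass contribution + PVB contribution
  Glass: 3 * 5.4 = 16.2 mm
  PVB: 2 * 0.8 = 1.6 mm
  Total = 16.2 + 1.6 = 17.8 mm

17.8 mm
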